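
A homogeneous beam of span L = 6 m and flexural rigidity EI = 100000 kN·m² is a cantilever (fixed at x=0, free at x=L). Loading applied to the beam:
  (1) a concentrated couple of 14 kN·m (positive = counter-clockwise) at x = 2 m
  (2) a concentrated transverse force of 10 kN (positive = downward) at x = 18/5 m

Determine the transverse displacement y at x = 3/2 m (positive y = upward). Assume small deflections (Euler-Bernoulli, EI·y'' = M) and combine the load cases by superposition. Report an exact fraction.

y(3/2) = -153/800000 m

Load 1 — applied couple M₀=14 kN·m at a=2 m (b=L-a=4):
  y_1 = M₀x²/(2EI)  [x≤a] = 14·(3/2)²/(2·100000) = 63/400000 m
Load 2 — point force P=10 kN at a=18/5 m (b=L-a=12/5):
  y_2 = -Px²(3a-x)/(6EI)  [x≤a] = -10·(3/2)²·(3·(18/5)-(3/2))/(6·100000) = -279/800000 m
Superposition: y = Σ y_i = -153/800000 m ≈ -0.000191 m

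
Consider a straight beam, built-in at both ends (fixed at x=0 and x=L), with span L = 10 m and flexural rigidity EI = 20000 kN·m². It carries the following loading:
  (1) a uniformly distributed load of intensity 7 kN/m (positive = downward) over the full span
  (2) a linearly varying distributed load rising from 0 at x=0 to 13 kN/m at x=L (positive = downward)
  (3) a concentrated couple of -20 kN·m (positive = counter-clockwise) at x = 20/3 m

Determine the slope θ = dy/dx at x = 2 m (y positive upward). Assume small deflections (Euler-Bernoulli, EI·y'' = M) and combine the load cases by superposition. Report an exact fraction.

θ(2) = -181/37500 rad

Load 1 — uniform load w=7 kN/m over full span:
  θ_1 = -wx(L-x)(L-2x)/(12EI) = -7·2·(10-2)·(10-2·2)/(12·20000) = -7/2500 rad
Load 2 — triangular load w₀=13 kN/m (0→w₀ over full span):
  θ_2 = -w₀(2x(L-x)(L-2x)(x+2L)+x²(L-x)²)/(120LEI) = -13·(2·2·(10-2)·(10-2·2)·(2+2·10)+2²·(10-2)²)/(120·10·20000) = -91/37500 rad
Load 3 — applied couple M₀=-20 kN·m at a=20/3 m (b=L-a=10/3):
  θ_3 = (R_Ax²/2 - M_Ax)/EI  [x≤a] with R_A=-8/3, M_A=-20/3 = ((-8/3)·2²/2 - (-20/3)·2)/20000 = 1/2500 rad
Superposition: θ = Σ θ_i = -181/37500 rad ≈ -0.004827 rad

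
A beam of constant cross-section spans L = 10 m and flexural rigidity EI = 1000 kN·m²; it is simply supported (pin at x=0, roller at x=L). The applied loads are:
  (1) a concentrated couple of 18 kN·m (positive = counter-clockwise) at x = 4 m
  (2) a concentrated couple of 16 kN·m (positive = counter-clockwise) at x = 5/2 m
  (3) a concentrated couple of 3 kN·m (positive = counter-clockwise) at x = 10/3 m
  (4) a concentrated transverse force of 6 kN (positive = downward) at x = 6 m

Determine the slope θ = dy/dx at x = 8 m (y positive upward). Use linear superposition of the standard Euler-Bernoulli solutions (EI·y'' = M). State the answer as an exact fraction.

θ(8) = -1/500 rad

Load 1 — applied couple M₀=18 kN·m at a=4 m (b=L-a=6):
  θ_1 = (M₀x²/(2L)-M₀(x-a)+C₁)/EI  [x>a] with C₁=M₀(3b²-L²)/(6L)=12/5 = (18·8²/(2·10)-18·(8-4)+(12/5))/1000 = -3/250 rad
Load 2 — applied couple M₀=16 kN·m at a=5/2 m (b=L-a=15/2):
  θ_2 = (M₀x²/(2L)-M₀(x-a)+C₁)/EI  [x>a] with C₁=M₀(3b²-L²)/(6L)=55/3 = (16·8²/(2·10)-16·(8-(5/2))+(55/3))/1000 = -277/15000 rad
Load 3 — applied couple M₀=3 kN·m at a=10/3 m (b=L-a=20/3):
  θ_3 = (M₀x²/(2L)-M₀(x-a)+C₁)/EI  [x>a] with C₁=M₀(3b²-L²)/(6L)=5/3 = (3·8²/(2·10)-3·(8-(10/3))+(5/3))/1000 = -41/15000 rad
Load 4 — point force P=6 kN at a=6 m (b=L-a=4):
  θ_4 = -Pa(2L²-6Lx+3x²+a²)/(6LEI)  [x>a] = -6·6·(2·10²-6·10·8+3·8²+6²)/(6·10·1000) = 39/1250 rad
Superposition: θ = Σ θ_i = -1/500 rad ≈ -0.002000 rad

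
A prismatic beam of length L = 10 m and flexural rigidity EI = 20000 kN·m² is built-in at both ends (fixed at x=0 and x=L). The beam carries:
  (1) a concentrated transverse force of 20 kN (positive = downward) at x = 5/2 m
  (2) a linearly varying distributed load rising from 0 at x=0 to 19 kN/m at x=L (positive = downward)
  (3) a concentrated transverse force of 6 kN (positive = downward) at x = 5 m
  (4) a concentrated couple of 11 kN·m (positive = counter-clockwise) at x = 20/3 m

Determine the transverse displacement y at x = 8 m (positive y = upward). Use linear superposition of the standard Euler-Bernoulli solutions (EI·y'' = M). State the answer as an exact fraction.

y(8) = -126929/18000000 m

Load 1 — point force P=20 kN at a=5/2 m (b=L-a=15/2):
  y_1 = -Pa²(L-x)²(3bL-(3b+a)(L-x))/(6L³EI)  [x>a] = -20·(5/2)²·(10-8)²·(3·(15/2)·10-(3·(15/2)+(5/2))·(10-8))/(6·10³·20000) = -7/9600 m
Load 2 — triangular load w₀=19 kN/m (0→w₀ over full span):
  y_2 = -w₀x²(L-x)²(x+2L)/(120LEI) = -19·8²·(10-8)²·(8+2·10)/(120·10·20000) = -266/46875 m
Load 3 — point force P=6 kN at a=5 m (b=L-a=5):
  y_3 = -Pa²(L-x)²(3bL-(3b+a)(L-x))/(6L³EI)  [x>a] = -6·5²·(10-8)²·(3·5·10-(3·5+5)·(10-8))/(6·10³·20000) = -11/20000 m
Load 4 — applied couple M₀=11 kN·m at a=20/3 m (b=L-a=10/3):
  y_4 = (R_Ax³/6 - M_Ax²/2 - M₀(x-a)²/2)/EI  [x>a] with R_A=22/15, M_A=11/3 = ((22/15)·8³/6 - (11/3)·8²/2 - 11·(8-(20/3))²/2)/20000 = -11/112500 m
Superposition: y = Σ y_i = -126929/18000000 m ≈ -0.007052 m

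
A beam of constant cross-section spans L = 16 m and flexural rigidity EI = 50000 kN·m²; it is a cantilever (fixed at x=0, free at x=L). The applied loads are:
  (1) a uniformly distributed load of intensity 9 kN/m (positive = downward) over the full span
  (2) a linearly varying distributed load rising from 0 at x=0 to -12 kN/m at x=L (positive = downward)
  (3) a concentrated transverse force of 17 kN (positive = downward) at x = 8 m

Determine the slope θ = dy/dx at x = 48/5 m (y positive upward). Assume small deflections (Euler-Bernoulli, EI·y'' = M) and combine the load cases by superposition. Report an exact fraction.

θ(48/5) = -24322/1953125 rad

Load 1 — uniform load w=9 kN/m over full span:
  θ_1 = -wx(x²-3Lx+3L²)/(6EI) = -9·(48/5)·((48/5)²-3·16·(48/5)+3·16²)/(6·50000) = -44928/390625 rad
Load 2 — triangular load w₀=-12 kN/m (0→w₀ over full span):
  θ_2 = (w₀Lx²/4-w₀L²x/3-w₀x⁴/(24L))/EI = ((-12)·16·(48/5)²/4-(-12)·16²·(48/5)/3-(-12)·(48/5)⁴/(24·16))/50000 = 221568/1953125 rad
Load 3 — point force P=17 kN at a=8 m (b=L-a=8):
  θ_3 = -Pa²/(2EI)  [x>a] = -17·8²/(2·50000) = -34/3125 rad
Superposition: θ = Σ θ_i = -24322/1953125 rad ≈ -0.012453 rad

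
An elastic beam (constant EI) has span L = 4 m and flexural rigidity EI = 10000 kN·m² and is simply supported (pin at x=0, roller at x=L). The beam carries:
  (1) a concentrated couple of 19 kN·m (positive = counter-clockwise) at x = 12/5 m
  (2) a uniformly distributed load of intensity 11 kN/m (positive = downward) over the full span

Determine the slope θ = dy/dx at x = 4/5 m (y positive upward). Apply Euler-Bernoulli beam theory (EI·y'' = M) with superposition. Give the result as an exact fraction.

Load 1 — applied couple M₀=19 kN·m at a=12/5 m (b=L-a=8/5):
  θ_1 = (M₀x²/(2L)+C₁)/EI  [x≤a] with C₁=M₀(3b²-L²)/(6L)=-494/75 = (19·(4/5)²/(2·4)+(-494/75))/10000 = -19/37500 rad
Load 2 — uniform load w=11 kN/m over full span:
  θ_2 = -w(L³-6Lx²+4x³)/(24EI) = -11·(4³-6·4·(4/5)²+4·(4/5)³)/(24·10000) = -363/156250 rad
Superposition: θ = Σ θ_i = -2653/937500 rad ≈ -0.002830 rad

θ(4/5) = -2653/937500 rad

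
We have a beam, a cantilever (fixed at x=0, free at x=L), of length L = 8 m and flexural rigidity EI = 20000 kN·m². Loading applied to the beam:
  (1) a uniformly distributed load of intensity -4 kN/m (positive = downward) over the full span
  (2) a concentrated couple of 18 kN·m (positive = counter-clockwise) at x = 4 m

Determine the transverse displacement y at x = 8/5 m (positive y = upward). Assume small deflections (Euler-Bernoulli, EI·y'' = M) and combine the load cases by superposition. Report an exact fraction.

Load 1 — uniform load w=-4 kN/m over full span:
  y_1 = -wx²(x²-4Lx+6L²)/(24EI) = -(-4)·(8/5)²·((8/5)²-4·8·(8/5)+6·8²)/(24·20000) = 8384/1171875 m
Load 2 — applied couple M₀=18 kN·m at a=4 m (b=L-a=4):
  y_2 = M₀x²/(2EI)  [x≤a] = 18·(8/5)²/(2·20000) = 18/15625 m
Superposition: y = Σ y_i = 9734/1171875 m ≈ 0.008306 m

y(8/5) = 9734/1171875 m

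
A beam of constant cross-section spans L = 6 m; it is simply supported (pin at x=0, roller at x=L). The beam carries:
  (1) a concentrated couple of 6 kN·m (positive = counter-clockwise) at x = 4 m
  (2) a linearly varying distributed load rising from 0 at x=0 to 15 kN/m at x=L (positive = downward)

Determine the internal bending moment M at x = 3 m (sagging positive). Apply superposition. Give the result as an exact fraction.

Load 1 — applied couple M₀=6 kN·m at a=4 m (b=L-a=2):
  M_1 = M₀x/L  [x≤a] = 6·3/6 = 3 kN·m
Load 2 — triangular load w₀=15 kN/m (0→w₀ over full span):
  M_2 = w₀Lx/6 - w₀x³/(6L) = 15·6·3/6 - 15·3³/(6·6) = 135/4 kN·m
Superposition: M = Σ M_i = 147/4 kN·m ≈ 36.750000 kN·m

M(3) = 147/4 kN·m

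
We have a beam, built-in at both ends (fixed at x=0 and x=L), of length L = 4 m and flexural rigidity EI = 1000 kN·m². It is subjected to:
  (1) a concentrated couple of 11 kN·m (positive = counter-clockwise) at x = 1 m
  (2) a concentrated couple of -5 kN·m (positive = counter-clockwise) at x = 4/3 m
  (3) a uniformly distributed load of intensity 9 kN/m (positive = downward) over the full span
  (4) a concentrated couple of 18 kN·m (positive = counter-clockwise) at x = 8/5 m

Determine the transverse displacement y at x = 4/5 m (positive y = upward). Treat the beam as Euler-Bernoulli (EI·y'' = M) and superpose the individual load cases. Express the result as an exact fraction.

y(4/5) = -102041/56250000 m

Load 1 — applied couple M₀=11 kN·m at a=1 m (b=L-a=3):
  y_1 = (R_Ax³/6 - M_Ax²/2)/EI  [x≤a] with R_A=99/32, M_A=-33/16 = ((99/32)·(4/5)³/6 - (-33/16)·(4/5)²/2)/1000 = 231/250000 m
Load 2 — applied couple M₀=-5 kN·m at a=4/3 m (b=L-a=8/3):
  y_2 = (R_Ax³/6 - M_Ax²/2)/EI  [x≤a] with R_A=-5/3, M_A=0 = ((-5/3)·(4/5)³/6 - 0·(4/5)²/2)/1000 = -4/28125 m
Load 3 — uniform load w=9 kN/m over full span:
  y_3 = -wx²(L-x)²/(24EI) = -9·(4/5)²·(4-(4/5))²/(24·1000) = -192/78125 m
Load 4 — applied couple M₀=18 kN·m at a=8/5 m (b=L-a=12/5):
  y_4 = (R_Ax³/6 - M_Ax²/2)/EI  [x≤a] with R_A=162/25, M_A=54/25 = ((162/25)·(4/5)³/6 - (54/25)·(4/5)²/2)/1000 = -54/390625 m
Superposition: y = Σ y_i = -102041/56250000 m ≈ -0.001814 m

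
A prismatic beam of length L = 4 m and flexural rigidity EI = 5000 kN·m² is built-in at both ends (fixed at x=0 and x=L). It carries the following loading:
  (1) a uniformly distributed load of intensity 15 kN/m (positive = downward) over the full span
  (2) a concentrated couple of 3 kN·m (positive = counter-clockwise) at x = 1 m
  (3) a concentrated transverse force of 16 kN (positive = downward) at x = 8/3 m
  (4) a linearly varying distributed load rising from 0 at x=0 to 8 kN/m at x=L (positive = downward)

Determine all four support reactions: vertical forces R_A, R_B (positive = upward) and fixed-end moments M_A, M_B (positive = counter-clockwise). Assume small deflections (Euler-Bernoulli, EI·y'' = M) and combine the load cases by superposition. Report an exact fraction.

Load 1 — uniform load w=15 kN/m over full span:
  R_A = wL/2 = 15·4/2 = 30 kN
  M_A = wL²/12 = 15·4²/12 = 20 kN·m
  R_B = wL/2 = 15·4/2 = 30 kN
  M_B = -wL²/12 = -15·4²/12 = -20 kN·m
Load 2 — applied couple M₀=3 kN·m at a=1 m (b=L-a=3):
  R_A = 6M₀ab/L³ = 6·3·1·3/4³ = 27/32 kN
  M_A = M₀b(2a-b)/L² = 3·3·(2·1-3)/4² = -9/16 kN·m
  R_B = -6M₀ab/L³ = -6·3·1·3/4³ = -27/32 kN
  M_B = M₀a(2b-a)/L² = 3·1·(2·3-1)/4² = 15/16 kN·m
Load 3 — point force P=16 kN at a=8/3 m (b=L-a=4/3):
  R_A = Pb²(3a+b)/L³ = 16·(4/3)²·(3·(8/3)+(4/3))/4³ = 112/27 kN
  M_A = Pab²/L² = 16·(8/3)·(4/3)²/4² = 128/27 kN·m
  R_B = Pa²(a+3b)/L³ = 16·(8/3)²·((8/3)+3·(4/3))/4³ = 320/27 kN
  M_B = -Pa²b/L² = -16·(8/3)²·(4/3)/4² = -256/27 kN·m
Load 4 — triangular load w₀=8 kN/m (0→w₀ over full span):
  R_A = 3w₀L/20 = 3·8·4/20 = 24/5 kN
  M_A = w₀L²/30 = 8·4²/30 = 64/15 kN·m
  R_B = 7w₀L/20 = 7·8·4/20 = 56/5 kN
  M_B = -w₀L²/20 = -8·4²/20 = -32/5 kN·m
Superposition: R_A = 171901/4320 kN, M_A = 61441/2160 kN·m, R_B = 225539/4320 kN, M_B = -75479/2160 kN·m

R_A = 171901/4320 kN, M_A = 61441/2160 kN·m, R_B = 225539/4320 kN, M_B = -75479/2160 kN·m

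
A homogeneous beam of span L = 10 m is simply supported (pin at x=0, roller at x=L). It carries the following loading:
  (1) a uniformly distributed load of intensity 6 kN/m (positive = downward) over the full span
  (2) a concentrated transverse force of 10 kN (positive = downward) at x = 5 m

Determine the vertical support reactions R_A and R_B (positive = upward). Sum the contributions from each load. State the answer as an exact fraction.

Load 1 — uniform load w=6 kN/m over full span:
  R_A = wL/2 = 6·10/2 = 30 kN
  R_B = wL/2 = 6·10/2 = 30 kN
Load 2 — point force P=10 kN at a=5 m (b=L-a=5):
  R_A = Pb/L = 10·5/10 = 5 kN
  R_B = Pa/L = 10·5/10 = 5 kN
Superposition: R_A = 35 kN, R_B = 35 kN

R_A = 35 kN, R_B = 35 kN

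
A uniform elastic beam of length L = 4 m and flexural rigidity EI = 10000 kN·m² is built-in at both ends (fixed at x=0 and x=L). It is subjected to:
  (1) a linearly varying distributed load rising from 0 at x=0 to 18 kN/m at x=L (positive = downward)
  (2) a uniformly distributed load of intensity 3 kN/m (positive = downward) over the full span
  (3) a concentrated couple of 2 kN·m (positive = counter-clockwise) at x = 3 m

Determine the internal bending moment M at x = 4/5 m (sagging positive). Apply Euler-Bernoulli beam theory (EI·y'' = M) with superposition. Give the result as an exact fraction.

M(4/5) = -1679/1000 kN·m

Load 1 — triangular load w₀=18 kN/m (0→w₀ over full span):
  M_1 = 3w₀Lx/20 - w₀L²/30 - w₀x³/(6L) = 3·18·4·(4/5)/20 - 18·4²/30 - 18·(4/5)³/(6·4) = -168/125 kN·m
Load 2 — uniform load w=3 kN/m over full span:
  M_2 = wLx/2 - wL²/12 - wx²/2 = 3·4·(4/5)/2 - 3·4²/12 - 3·(4/5)²/2 = -4/25 kN·m
Load 3 — applied couple M₀=2 kN·m at a=3 m (b=L-a=1):
  M_3 = R_Ax - M_A  [x≤a] with R_A=9/16, M_A=5/8 = (9/16)·(4/5) - (5/8) = -7/40 kN·m
Superposition: M = Σ M_i = -1679/1000 kN·m ≈ -1.679000 kN·m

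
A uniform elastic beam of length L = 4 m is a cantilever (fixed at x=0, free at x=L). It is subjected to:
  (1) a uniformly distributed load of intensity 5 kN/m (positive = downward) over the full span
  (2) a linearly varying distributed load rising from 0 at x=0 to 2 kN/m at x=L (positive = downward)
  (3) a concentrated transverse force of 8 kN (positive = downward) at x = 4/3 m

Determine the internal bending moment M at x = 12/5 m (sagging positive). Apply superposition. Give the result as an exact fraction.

Load 1 — uniform load w=5 kN/m over full span:
  M_1 = -w(L-x)²/2 = -5·(4-(12/5))²/2 = -32/5 kN·m
Load 2 — triangular load w₀=2 kN/m (0→w₀ over full span):
  M_2 = w₀Lx/2 - w₀L²/3 - w₀x³/(6L) = 2·4·(12/5)/2 - 2·4²/3 - 2·(12/5)³/(6·4) = -832/375 kN·m
Load 3 — point force P=8 kN at a=4/3 m (b=L-a=8/3):
  M_3 = 0  [x>a] = 0 kN·m
Superposition: M = Σ M_i = -3232/375 kN·m ≈ -8.618667 kN·m

M(12/5) = -3232/375 kN·m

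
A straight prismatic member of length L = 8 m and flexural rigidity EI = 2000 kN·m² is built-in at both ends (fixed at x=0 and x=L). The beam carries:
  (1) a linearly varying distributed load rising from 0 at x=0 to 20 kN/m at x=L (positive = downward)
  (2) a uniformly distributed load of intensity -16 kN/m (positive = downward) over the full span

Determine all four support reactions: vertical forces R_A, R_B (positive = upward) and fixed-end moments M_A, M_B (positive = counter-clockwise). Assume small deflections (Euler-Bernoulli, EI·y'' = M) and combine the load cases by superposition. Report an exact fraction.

R_A = -40 kN, M_A = -128/3 kN·m, R_B = -8 kN, M_B = 64/3 kN·m

Load 1 — triangular load w₀=20 kN/m (0→w₀ over full span):
  R_A = 3w₀L/20 = 3·20·8/20 = 24 kN
  M_A = w₀L²/30 = 20·8²/30 = 128/3 kN·m
  R_B = 7w₀L/20 = 7·20·8/20 = 56 kN
  M_B = -w₀L²/20 = -20·8²/20 = -64 kN·m
Load 2 — uniform load w=-16 kN/m over full span:
  R_A = wL/2 = (-16)·8/2 = -64 kN
  M_A = wL²/12 = (-16)·8²/12 = -256/3 kN·m
  R_B = wL/2 = (-16)·8/2 = -64 kN
  M_B = -wL²/12 = -(-16)·8²/12 = 256/3 kN·m
Superposition: R_A = -40 kN, M_A = -128/3 kN·m, R_B = -8 kN, M_B = 64/3 kN·m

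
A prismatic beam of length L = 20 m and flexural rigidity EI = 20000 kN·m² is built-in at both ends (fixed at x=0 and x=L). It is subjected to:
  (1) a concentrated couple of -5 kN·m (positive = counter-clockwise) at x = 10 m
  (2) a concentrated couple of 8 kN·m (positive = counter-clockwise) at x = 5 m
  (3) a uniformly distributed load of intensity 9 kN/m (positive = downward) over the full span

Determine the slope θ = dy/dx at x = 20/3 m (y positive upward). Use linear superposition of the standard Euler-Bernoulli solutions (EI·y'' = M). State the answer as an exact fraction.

θ(20/3) = -197/9000 rad

Load 1 — applied couple M₀=-5 kN·m at a=10 m (b=L-a=10):
  θ_1 = (R_Ax²/2 - M_Ax)/EI  [x≤a] with R_A=-3/8, M_A=-5/4 = ((-3/8)·(20/3)²/2 - (-5/4)·(20/3))/20000 = 0 rad
Load 2 — applied couple M₀=8 kN·m at a=5 m (b=L-a=15):
  θ_2 = (R_Ax²/2 - M_Ax - M₀(x-a))/EI  [x>a] with R_A=9/20, M_A=-3/2 = ((9/20)·(20/3)²/2 - (-3/2)·(20/3) - 8·((20/3)-5))/20000 = 1/3000 rad
Load 3 — uniform load w=9 kN/m over full span:
  θ_3 = -wx(L-x)(L-2x)/(12EI) = -9·(20/3)·(20-(20/3))·(20-2·(20/3))/(12·20000) = -1/45 rad
Superposition: θ = Σ θ_i = -197/9000 rad ≈ -0.021889 rad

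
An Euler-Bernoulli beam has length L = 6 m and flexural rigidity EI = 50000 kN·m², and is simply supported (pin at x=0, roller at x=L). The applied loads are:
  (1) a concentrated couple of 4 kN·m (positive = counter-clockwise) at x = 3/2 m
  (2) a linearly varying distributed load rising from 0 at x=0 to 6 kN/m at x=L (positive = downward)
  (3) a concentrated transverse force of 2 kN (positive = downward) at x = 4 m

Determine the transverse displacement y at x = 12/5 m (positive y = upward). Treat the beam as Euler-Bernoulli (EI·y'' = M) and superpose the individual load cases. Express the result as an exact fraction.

Load 1 — applied couple M₀=4 kN·m at a=3/2 m (b=L-a=9/2):
  y_1 = (M₀x³/(6L)-M₀(x-a)²/2+C₁x)/EI  [x>a] with C₁=M₀(3b²-L²)/(6L)=11/4 = (4·(12/5)³/(6·6)-4·((12/5)-(3/2))²/2+(11/4)·(12/5))/50000 = 1629/12500000 m
Load 2 — triangular load w₀=6 kN/m (0→w₀ over full span):
  y_2 = -w₀x(7L⁴-10L²x²+3x⁴)/(360LEI) = -6·(12/5)·(7·6⁴-10·6²·(12/5)²+3·(12/5)⁴)/(360·6·50000) = -92421/97656250 m
Load 3 — point force P=2 kN at a=4 m (b=L-a=2):
  y_3 = -Pbx(L²-b²-x²)/(6LEI)  [x≤a] = -2·2·(12/5)·(6²-2²-(12/5)²)/(6·6·50000) = -164/1171875 m
Superposition: y = Σ y_i = -4481333/4687500000 m ≈ -0.000956 m

y(12/5) = -4481333/4687500000 m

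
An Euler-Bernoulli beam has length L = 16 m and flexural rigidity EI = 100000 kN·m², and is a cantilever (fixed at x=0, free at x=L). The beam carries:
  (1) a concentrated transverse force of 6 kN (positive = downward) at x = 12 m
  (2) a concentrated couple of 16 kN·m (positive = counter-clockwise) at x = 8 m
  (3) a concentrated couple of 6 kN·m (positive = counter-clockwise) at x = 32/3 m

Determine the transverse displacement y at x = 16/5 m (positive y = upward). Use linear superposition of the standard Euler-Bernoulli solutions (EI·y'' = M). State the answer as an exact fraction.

Load 1 — point force P=6 kN at a=12 m (b=L-a=4):
  y_1 = -Px²(3a-x)/(6EI)  [x≤a] = -6·(16/5)²·(3·12-(16/5))/(6·100000) = -1312/390625 m
Load 2 — applied couple M₀=16 kN·m at a=8 m (b=L-a=8):
  y_2 = M₀x²/(2EI)  [x≤a] = 16·(16/5)²/(2·100000) = 64/78125 m
Load 3 — applied couple M₀=6 kN·m at a=32/3 m (b=L-a=16/3):
  y_3 = M₀x²/(2EI)  [x≤a] = 6·(16/5)²/(2·100000) = 24/78125 m
Superposition: y = Σ y_i = -872/390625 m ≈ -0.002232 m

y(16/5) = -872/390625 m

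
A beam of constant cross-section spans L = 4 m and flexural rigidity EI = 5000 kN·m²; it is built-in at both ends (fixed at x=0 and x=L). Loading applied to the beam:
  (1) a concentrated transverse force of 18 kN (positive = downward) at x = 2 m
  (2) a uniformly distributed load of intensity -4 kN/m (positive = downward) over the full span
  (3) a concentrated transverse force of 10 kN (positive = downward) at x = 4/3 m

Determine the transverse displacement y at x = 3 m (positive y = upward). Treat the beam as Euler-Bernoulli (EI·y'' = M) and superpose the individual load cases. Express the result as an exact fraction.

Load 1 — point force P=18 kN at a=2 m (b=L-a=2):
  y_1 = -Pa²(L-x)²(3bL-(3b+a)(L-x))/(6L³EI)  [x>a] = -18·2²·(4-3)²·(3·2·4-(3·2+2)·(4-3))/(6·4³·5000) = -3/5000 m
Load 2 — uniform load w=-4 kN/m over full span:
  y_2 = -wx²(L-x)²/(24EI) = -(-4)·3²·(4-3)²/(24·5000) = 3/10000 m
Load 3 — point force P=10 kN at a=4/3 m (b=L-a=8/3):
  y_3 = -Pa²(L-x)²(3bL-(3b+a)(L-x))/(6L³EI)  [x>a] = -10·(4/3)²·(4-3)²·(3·(8/3)·4-(3·(8/3)+(4/3))·(4-3))/(6·4³·5000) = -17/81000 m
Superposition: y = Σ y_i = -413/810000 m ≈ -0.000510 m

y(3) = -413/810000 m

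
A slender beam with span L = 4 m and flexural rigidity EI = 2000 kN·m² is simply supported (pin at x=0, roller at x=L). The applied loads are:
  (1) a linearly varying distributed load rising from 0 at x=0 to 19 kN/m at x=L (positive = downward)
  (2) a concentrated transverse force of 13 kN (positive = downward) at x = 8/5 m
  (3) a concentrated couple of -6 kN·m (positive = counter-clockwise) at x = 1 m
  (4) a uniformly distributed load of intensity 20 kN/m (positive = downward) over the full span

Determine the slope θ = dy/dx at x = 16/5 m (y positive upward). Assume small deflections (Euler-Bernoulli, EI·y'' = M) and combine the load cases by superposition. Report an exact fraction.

θ(16/5) = 1697621/45000000 rad

Load 1 — triangular load w₀=19 kN/m (0→w₀ over full span):
  θ_1 = -w₀(7L⁴-30L²x²+15x⁴)/(360LEI) = -19·(7·4⁴-30·4²·(16/5)²+15·(16/5)⁴)/(360·4·2000) = 14383/1406250 rad
Load 2 — point force P=13 kN at a=8/5 m (b=L-a=12/5):
  θ_2 = -Pa(2L²-6Lx+3x²+a²)/(6LEI)  [x>a] = -13·(8/5)·(2·4²-6·4·(16/5)+3·(16/5)²+(8/5)²)/(6·4·2000) = 78/15625 rad
Load 3 — applied couple M₀=-6 kN·m at a=1 m (b=L-a=3):
  θ_3 = (M₀x²/(2L)-M₀(x-a)+C₁)/EI  [x>a] with C₁=M₀(3b²-L²)/(6L)=-11/4 = ((-6)·(16/5)²/(2·4)-(-6)·((16/5)-1)+(-11/4))/2000 = 277/200000 rad
Load 4 — uniform load w=20 kN/m over full span:
  θ_4 = -w(L³-6Lx²+4x³)/(24EI) = -20·(4³-6·4·(16/5)²+4·(16/5)³)/(24·2000) = 66/3125 rad
Superposition: θ = Σ θ_i = 1697621/45000000 rad ≈ 0.037725 rad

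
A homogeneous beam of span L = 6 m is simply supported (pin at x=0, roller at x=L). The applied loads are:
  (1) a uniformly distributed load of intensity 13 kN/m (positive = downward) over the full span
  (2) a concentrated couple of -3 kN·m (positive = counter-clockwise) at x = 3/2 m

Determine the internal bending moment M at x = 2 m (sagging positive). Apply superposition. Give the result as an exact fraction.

Load 1 — uniform load w=13 kN/m over full span:
  M_1 = wx(L-x)/2 = 13·2·(6-2)/2 = 52 kN·m
Load 2 — applied couple M₀=-3 kN·m at a=3/2 m (b=L-a=9/2):
  M_2 = M₀x/L - M₀  [x>a] = (-3)·2/6 - (-3) = 2 kN·m
Superposition: M = Σ M_i = 54 kN·m ≈ 54.000000 kN·m

M(2) = 54 kN·m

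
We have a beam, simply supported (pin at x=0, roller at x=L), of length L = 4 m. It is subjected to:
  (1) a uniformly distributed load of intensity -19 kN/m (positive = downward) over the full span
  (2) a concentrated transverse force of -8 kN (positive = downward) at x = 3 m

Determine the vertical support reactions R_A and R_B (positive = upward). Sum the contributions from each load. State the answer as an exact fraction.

R_A = -40 kN, R_B = -44 kN

Load 1 — uniform load w=-19 kN/m over full span:
  R_A = wL/2 = (-19)·4/2 = -38 kN
  R_B = wL/2 = (-19)·4/2 = -38 kN
Load 2 — point force P=-8 kN at a=3 m (b=L-a=1):
  R_A = Pb/L = (-8)·1/4 = -2 kN
  R_B = Pa/L = (-8)·3/4 = -6 kN
Superposition: R_A = -40 kN, R_B = -44 kN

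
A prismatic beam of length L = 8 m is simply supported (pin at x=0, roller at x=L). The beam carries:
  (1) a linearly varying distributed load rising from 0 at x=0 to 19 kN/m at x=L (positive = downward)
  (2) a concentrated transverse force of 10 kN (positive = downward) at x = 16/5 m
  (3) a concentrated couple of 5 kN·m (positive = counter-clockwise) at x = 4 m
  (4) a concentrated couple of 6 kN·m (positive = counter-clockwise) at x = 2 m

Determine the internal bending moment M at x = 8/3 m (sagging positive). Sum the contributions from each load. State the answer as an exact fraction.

Load 1 — triangular load w₀=19 kN/m (0→w₀ over full span):
  M_1 = w₀Lx/6 - w₀x³/(6L) = 19·8·(8/3)/6 - 19·(8/3)³/(6·8) = 4864/81 kN·m
Load 2 — point force P=10 kN at a=16/5 m (b=L-a=24/5):
  M_2 = Pbx/L  [x≤a] = 10·(24/5)·(8/3)/8 = 16 kN·m
Load 3 — applied couple M₀=5 kN·m at a=4 m (b=L-a=4):
  M_3 = M₀x/L  [x≤a] = 5·(8/3)/8 = 5/3 kN·m
Load 4 — applied couple M₀=6 kN·m at a=2 m (b=L-a=6):
  M_4 = M₀x/L - M₀  [x>a] = 6·(8/3)/8 - 6 = -4 kN·m
Superposition: M = Σ M_i = 5971/81 kN·m ≈ 73.716049 kN·m

M(8/3) = 5971/81 kN·m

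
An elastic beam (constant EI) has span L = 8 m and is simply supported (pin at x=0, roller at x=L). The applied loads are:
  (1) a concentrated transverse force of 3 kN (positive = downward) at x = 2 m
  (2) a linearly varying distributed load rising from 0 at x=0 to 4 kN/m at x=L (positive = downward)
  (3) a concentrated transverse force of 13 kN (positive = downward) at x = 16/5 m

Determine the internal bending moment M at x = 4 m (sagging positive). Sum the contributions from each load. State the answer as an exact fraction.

Load 1 — point force P=3 kN at a=2 m (b=L-a=6):
  M_1 = Pa(L-x)/L  [x>a] = 3·2·(8-4)/8 = 3 kN·m
Load 2 — triangular load w₀=4 kN/m (0→w₀ over full span):
  M_2 = w₀Lx/6 - w₀x³/(6L) = 4·8·4/6 - 4·4³/(6·8) = 16 kN·m
Load 3 — point force P=13 kN at a=16/5 m (b=L-a=24/5):
  M_3 = Pa(L-x)/L  [x>a] = 13·(16/5)·(8-4)/8 = 104/5 kN·m
Superposition: M = Σ M_i = 199/5 kN·m ≈ 39.800000 kN·m

M(4) = 199/5 kN·m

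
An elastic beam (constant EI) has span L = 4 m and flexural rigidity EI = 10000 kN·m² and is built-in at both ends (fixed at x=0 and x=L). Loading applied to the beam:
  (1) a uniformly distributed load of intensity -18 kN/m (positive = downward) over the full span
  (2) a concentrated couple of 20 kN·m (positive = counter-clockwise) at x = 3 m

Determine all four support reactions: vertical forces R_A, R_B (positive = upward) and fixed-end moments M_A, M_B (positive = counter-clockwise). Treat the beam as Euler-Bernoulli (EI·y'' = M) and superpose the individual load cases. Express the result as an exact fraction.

R_A = -243/8 kN, M_A = -71/4 kN·m, R_B = -333/8 kN, M_B = 81/4 kN·m

Load 1 — uniform load w=-18 kN/m over full span:
  R_A = wL/2 = (-18)·4/2 = -36 kN
  M_A = wL²/12 = (-18)·4²/12 = -24 kN·m
  R_B = wL/2 = (-18)·4/2 = -36 kN
  M_B = -wL²/12 = -(-18)·4²/12 = 24 kN·m
Load 2 — applied couple M₀=20 kN·m at a=3 m (b=L-a=1):
  R_A = 6M₀ab/L³ = 6·20·3·1/4³ = 45/8 kN
  M_A = M₀b(2a-b)/L² = 20·1·(2·3-1)/4² = 25/4 kN·m
  R_B = -6M₀ab/L³ = -6·20·3·1/4³ = -45/8 kN
  M_B = M₀a(2b-a)/L² = 20·3·(2·1-3)/4² = -15/4 kN·m
Superposition: R_A = -243/8 kN, M_A = -71/4 kN·m, R_B = -333/8 kN, M_B = 81/4 kN·m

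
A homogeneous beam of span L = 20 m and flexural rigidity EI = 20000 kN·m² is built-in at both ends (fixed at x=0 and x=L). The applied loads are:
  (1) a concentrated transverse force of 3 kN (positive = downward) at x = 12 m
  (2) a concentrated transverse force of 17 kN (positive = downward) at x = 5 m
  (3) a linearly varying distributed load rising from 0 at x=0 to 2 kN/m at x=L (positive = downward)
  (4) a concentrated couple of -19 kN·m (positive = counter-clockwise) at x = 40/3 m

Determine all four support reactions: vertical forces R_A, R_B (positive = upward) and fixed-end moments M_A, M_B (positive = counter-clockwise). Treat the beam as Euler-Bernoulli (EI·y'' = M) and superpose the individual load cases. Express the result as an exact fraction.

R_A = 241597/12000 kN, M_A = 88687/1200 kN·m, R_B = 238403/12000 kN, M_B = -25831/400 kN·m

Load 1 — point force P=3 kN at a=12 m (b=L-a=8):
  R_A = Pb²(3a+b)/L³ = 3·8²·(3·12+8)/20³ = 132/125 kN
  M_A = Pab²/L² = 3·12·8²/20² = 144/25 kN·m
  R_B = Pa²(a+3b)/L³ = 3·12²·(12+3·8)/20³ = 243/125 kN
  M_B = -Pa²b/L² = -3·12²·8/20² = -216/25 kN·m
Load 2 — point force P=17 kN at a=5 m (b=L-a=15):
  R_A = Pb²(3a+b)/L³ = 17·15²·(3·5+15)/20³ = 459/32 kN
  M_A = Pab²/L² = 17·5·15²/20² = 765/16 kN·m
  R_B = Pa²(a+3b)/L³ = 17·5²·(5+3·15)/20³ = 85/32 kN
  M_B = -Pa²b/L² = -17·5²·15/20² = -255/16 kN·m
Load 3 — triangular load w₀=2 kN/m (0→w₀ over full span):
  R_A = 3w₀L/20 = 3·2·20/20 = 6 kN
  M_A = w₀L²/30 = 2·20²/30 = 80/3 kN·m
  R_B = 7w₀L/20 = 7·2·20/20 = 14 kN
  M_B = -w₀L²/20 = -2·20²/20 = -40 kN·m
Load 4 — applied couple M₀=-19 kN·m at a=40/3 m (b=L-a=20/3):
  R_A = 6M₀ab/L³ = 6·(-19)·(40/3)·(20/3)/20³ = -19/15 kN
  M_A = M₀b(2a-b)/L² = (-19)·(20/3)·(2·(40/3)-(20/3))/20² = -19/3 kN·m
  R_B = -6M₀ab/L³ = -6·(-19)·(40/3)·(20/3)/20³ = 19/15 kN
  M_B = M₀a(2b-a)/L² = (-19)·(40/3)·(2·(20/3)-(40/3))/20² = 0 kN·m
Superposition: R_A = 241597/12000 kN, M_A = 88687/1200 kN·m, R_B = 238403/12000 kN, M_B = -25831/400 kN·m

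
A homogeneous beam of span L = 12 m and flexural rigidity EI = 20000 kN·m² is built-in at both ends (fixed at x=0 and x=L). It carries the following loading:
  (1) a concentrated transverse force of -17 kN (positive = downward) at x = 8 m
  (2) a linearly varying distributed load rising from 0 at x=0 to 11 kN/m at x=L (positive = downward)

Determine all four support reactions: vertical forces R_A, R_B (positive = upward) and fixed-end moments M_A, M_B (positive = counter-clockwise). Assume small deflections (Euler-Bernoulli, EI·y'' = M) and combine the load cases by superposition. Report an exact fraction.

Load 1 — point force P=-17 kN at a=8 m (b=L-a=4):
  R_A = Pb²(3a+b)/L³ = (-17)·4²·(3·8+4)/12³ = -119/27 kN
  M_A = Pab²/L² = (-17)·8·4²/12² = -136/9 kN·m
  R_B = Pa²(a+3b)/L³ = (-17)·8²·(8+3·4)/12³ = -340/27 kN
  M_B = -Pa²b/L² = -(-17)·8²·4/12² = 272/9 kN·m
Load 2 — triangular load w₀=11 kN/m (0→w₀ over full span):
  R_A = 3w₀L/20 = 3·11·12/20 = 99/5 kN
  M_A = w₀L²/30 = 11·12²/30 = 264/5 kN·m
  R_B = 7w₀L/20 = 7·11·12/20 = 231/5 kN
  M_B = -w₀L²/20 = -11·12²/20 = -396/5 kN·m
Superposition: R_A = 2078/135 kN, M_A = 1696/45 kN·m, R_B = 4537/135 kN, M_B = -2204/45 kN·m

R_A = 2078/135 kN, M_A = 1696/45 kN·m, R_B = 4537/135 kN, M_B = -2204/45 kN·m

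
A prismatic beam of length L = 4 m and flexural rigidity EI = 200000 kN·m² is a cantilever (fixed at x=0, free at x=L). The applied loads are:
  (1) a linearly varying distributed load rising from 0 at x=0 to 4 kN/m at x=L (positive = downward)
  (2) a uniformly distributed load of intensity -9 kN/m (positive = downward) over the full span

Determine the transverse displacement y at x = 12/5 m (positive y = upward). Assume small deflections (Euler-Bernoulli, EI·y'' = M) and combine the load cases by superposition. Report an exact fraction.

Load 1 — triangular load w₀=4 kN/m (0→w₀ over full span):
  y_1 = (w₀Lx³/12-w₀L²x²/6-w₀x⁵/(120L))/EI = (4·4·(12/5)³/12-4·4²·(12/5)²/6-4·(12/5)⁵/(120·4))/200000 = -10662/48828125 m
Load 2 — uniform load w=-9 kN/m over full span:
  y_2 = -wx²(x²-4Lx+6L²)/(24EI) = -(-9)·(12/5)²·((12/5)²-4·4·(12/5)+6·4²)/(24·200000) = 2673/3906250 m
Superposition: y = Σ y_i = 45501/97656250 m ≈ 0.000466 m

y(12/5) = 45501/97656250 m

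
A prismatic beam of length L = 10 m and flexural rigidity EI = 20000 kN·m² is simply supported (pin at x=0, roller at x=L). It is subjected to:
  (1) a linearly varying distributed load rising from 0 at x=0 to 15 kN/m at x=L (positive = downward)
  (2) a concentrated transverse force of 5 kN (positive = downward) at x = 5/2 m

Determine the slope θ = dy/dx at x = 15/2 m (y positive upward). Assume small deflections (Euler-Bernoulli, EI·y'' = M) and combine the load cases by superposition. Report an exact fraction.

θ(15/2) = 1409/122880 rad

Load 1 — triangular load w₀=15 kN/m (0→w₀ over full span):
  θ_1 = -w₀(7L⁴-30L²x²+15x⁴)/(360LEI) = -15·(7·10⁴-30·10²·(15/2)²+15·(15/2)⁴)/(360·10·20000) = 1313/122880 rad
Load 2 — point force P=5 kN at a=5/2 m (b=L-a=15/2):
  θ_2 = -Pa(2L²-6Lx+3x²+a²)/(6LEI)  [x>a] = -5·(5/2)·(2·10²-6·10·(15/2)+3·(15/2)²+(5/2)²)/(6·10·20000) = 1/1280 rad
Superposition: θ = Σ θ_i = 1409/122880 rad ≈ 0.011466 rad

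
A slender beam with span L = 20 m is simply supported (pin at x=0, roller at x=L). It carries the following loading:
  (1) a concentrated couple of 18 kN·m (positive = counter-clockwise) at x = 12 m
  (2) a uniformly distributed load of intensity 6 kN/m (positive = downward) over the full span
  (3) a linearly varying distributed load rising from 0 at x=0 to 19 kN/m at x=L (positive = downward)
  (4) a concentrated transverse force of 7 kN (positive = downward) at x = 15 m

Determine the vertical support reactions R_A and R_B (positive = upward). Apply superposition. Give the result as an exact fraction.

R_A = 7559/60 kN, R_B = 11461/60 kN

Load 1 — applied couple M₀=18 kN·m at a=12 m (b=L-a=8):
  R_A = M₀/L = 18/20 = 9/10 kN
  R_B = -M₀/L = -18/20 = -9/10 kN
Load 2 — uniform load w=6 kN/m over full span:
  R_A = wL/2 = 6·20/2 = 60 kN
  R_B = wL/2 = 6·20/2 = 60 kN
Load 3 — triangular load w₀=19 kN/m (0→w₀ over full span):
  R_A = w₀L/6 = 19·20/6 = 190/3 kN
  R_B = w₀L/3 = 19·20/3 = 380/3 kN
Load 4 — point force P=7 kN at a=15 m (b=L-a=5):
  R_A = Pb/L = 7·5/20 = 7/4 kN
  R_B = Pa/L = 7·15/20 = 21/4 kN
Superposition: R_A = 7559/60 kN, R_B = 11461/60 kN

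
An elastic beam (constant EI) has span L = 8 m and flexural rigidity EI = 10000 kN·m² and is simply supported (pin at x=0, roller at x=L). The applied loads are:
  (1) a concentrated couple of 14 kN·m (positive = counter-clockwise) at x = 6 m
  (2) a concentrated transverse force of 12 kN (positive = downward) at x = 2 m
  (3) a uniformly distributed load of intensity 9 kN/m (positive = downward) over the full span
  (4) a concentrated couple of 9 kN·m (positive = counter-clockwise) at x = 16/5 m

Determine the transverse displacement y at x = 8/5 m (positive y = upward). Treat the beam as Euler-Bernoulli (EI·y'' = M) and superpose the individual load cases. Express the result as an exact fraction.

y(8/5) = -57329/1562500 m

Load 1 — applied couple M₀=14 kN·m at a=6 m (b=L-a=2):
  y_1 = (M₀x³/(6L)+C₁x)/EI  [x≤a] with C₁=M₀(3b²-L²)/(6L)=-91/6 = (14·(8/5)³/(6·8)+(-91/6)·(8/5))/10000 = -721/312500 m
Load 2 — point force P=12 kN at a=2 m (b=L-a=6):
  y_2 = -Pbx(L²-b²-x²)/(6LEI)  [x≤a] = -12·6·(8/5)·(8²-6²-(8/5)²)/(6·8·10000) = -477/78125 m
Load 3 — uniform load w=9 kN/m over full span:
  y_3 = -wx(L³-2Lx²+x³)/(24EI) = -9·(8/5)·(8³-2·8·(8/5)²+(8/5)³)/(24·10000) = -11136/390625 m
Load 4 — applied couple M₀=9 kN·m at a=16/5 m (b=L-a=24/5):
  y_4 = (M₀x³/(6L)+C₁x)/EI  [x≤a] with C₁=M₀(3b²-L²)/(6L)=24/25 = (9·(8/5)³/(6·8)+(24/25)·(8/5))/10000 = 18/78125 m
Superposition: y = Σ y_i = -57329/1562500 m ≈ -0.036691 m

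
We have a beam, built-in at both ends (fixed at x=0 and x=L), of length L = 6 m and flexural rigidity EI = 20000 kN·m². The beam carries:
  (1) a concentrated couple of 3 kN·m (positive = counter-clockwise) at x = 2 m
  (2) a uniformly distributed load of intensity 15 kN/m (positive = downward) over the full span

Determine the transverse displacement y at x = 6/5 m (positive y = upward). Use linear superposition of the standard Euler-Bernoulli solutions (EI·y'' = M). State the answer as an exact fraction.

y(6/5) = -321/312500 m

Load 1 — applied couple M₀=3 kN·m at a=2 m (b=L-a=4):
  y_1 = (R_Ax³/6 - M_Ax²/2)/EI  [x≤a] with R_A=2/3, M_A=0 = ((2/3)·(6/5)³/6 - 0·(6/5)²/2)/20000 = 3/312500 m
Load 2 — uniform load w=15 kN/m over full span:
  y_2 = -wx²(L-x)²/(24EI) = -15·(6/5)²·(6-(6/5))²/(24·20000) = -81/78125 m
Superposition: y = Σ y_i = -321/312500 m ≈ -0.001027 m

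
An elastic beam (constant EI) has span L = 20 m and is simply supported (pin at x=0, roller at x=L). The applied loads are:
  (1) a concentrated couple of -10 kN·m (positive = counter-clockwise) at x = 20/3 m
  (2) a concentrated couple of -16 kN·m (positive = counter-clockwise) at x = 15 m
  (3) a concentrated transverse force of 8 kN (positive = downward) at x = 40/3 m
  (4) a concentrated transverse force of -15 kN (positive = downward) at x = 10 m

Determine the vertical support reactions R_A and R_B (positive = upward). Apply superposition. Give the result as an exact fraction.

R_A = -92/15 kN, R_B = -13/15 kN

Load 1 — applied couple M₀=-10 kN·m at a=20/3 m (b=L-a=40/3):
  R_A = M₀/L = (-10)/20 = -1/2 kN
  R_B = -M₀/L = -(-10)/20 = 1/2 kN
Load 2 — applied couple M₀=-16 kN·m at a=15 m (b=L-a=5):
  R_A = M₀/L = (-16)/20 = -4/5 kN
  R_B = -M₀/L = -(-16)/20 = 4/5 kN
Load 3 — point force P=8 kN at a=40/3 m (b=L-a=20/3):
  R_A = Pb/L = 8·(20/3)/20 = 8/3 kN
  R_B = Pa/L = 8·(40/3)/20 = 16/3 kN
Load 4 — point force P=-15 kN at a=10 m (b=L-a=10):
  R_A = Pb/L = (-15)·10/20 = -15/2 kN
  R_B = Pa/L = (-15)·10/20 = -15/2 kN
Superposition: R_A = -92/15 kN, R_B = -13/15 kN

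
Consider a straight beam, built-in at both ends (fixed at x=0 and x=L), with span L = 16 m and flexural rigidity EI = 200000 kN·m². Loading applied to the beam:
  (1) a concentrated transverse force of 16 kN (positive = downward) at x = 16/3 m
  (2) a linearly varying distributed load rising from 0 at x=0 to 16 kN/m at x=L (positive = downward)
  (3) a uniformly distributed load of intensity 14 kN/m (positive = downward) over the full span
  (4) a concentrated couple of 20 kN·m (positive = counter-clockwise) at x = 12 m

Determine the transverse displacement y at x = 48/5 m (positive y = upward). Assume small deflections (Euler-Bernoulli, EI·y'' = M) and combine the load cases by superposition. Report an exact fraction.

y(48/5) = -150229631/7910156250 m

Load 1 — point force P=16 kN at a=16/3 m (b=L-a=32/3):
  y_1 = -Pa²(L-x)²(3bL-(3b+a)(L-x))/(6L³EI)  [x>a] = -16·(16/3)²·(16-(48/5))²·(3·(32/3)·16-(3·(32/3)+(16/3))·(16-(48/5)))/(6·16³·200000) = -32768/31640625 m
Load 2 — triangular load w₀=16 kN/m (0→w₀ over full span):
  y_2 = -w₀x²(L-x)²(x+2L)/(120LEI) = -16·(48/5)²·(16-(48/5))²·((48/5)+2·16)/(120·16·200000) = -319488/48828125 m
Load 3 — uniform load w=14 kN/m over full span:
  y_3 = -wx²(L-x)²/(24EI) = -14·(48/5)²·(16-(48/5))²/(24·200000) = -21504/1953125 m
Load 4 — applied couple M₀=20 kN·m at a=12 m (b=L-a=4):
  y_4 = (R_Ax³/6 - M_Ax²/2)/EI  [x≤a] with R_A=45/32, M_A=25/4 = ((45/32)·(48/5)³/6 - (25/4)·(48/5)²/2)/200000 = -63/156250 m
Superposition: y = Σ y_i = -150229631/7910156250 m ≈ -0.018992 m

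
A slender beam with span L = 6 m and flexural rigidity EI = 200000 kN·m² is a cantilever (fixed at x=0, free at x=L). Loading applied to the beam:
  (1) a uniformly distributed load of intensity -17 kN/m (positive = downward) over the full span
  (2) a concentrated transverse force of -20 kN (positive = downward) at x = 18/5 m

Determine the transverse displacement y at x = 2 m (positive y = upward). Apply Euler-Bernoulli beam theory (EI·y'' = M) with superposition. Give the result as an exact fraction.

Load 1 — uniform load w=-17 kN/m over full span:
  y_1 = -wx²(x²-4Lx+6L²)/(24EI) = -(-17)·2²·(2²-4·6·2+6·6²)/(24·200000) = 731/300000 m
Load 2 — point force P=-20 kN at a=18/5 m (b=L-a=12/5):
  y_2 = -Px²(3a-x)/(6EI)  [x≤a] = -(-20)·2²·(3·(18/5)-2)/(6·200000) = 11/18750 m
Superposition: y = Σ y_i = 907/300000 m ≈ 0.003023 m

y(2) = 907/300000 m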